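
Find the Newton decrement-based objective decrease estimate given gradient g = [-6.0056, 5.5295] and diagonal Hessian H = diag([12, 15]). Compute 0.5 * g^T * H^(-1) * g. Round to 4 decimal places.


Step 1: H is diagonal, so H^(-1) * g = [-0.5005, 0.3686].
Step 2: g^T H^(-1) g = sum_i g_i^2 / H_ii
  = (-6.0056)^2/12 + (5.5295)^2/15
  = 3.0056 + 2.0384 = 5.044
Step 3: Objective decrease = 0.5 * g^T H^(-1) g = 2.522


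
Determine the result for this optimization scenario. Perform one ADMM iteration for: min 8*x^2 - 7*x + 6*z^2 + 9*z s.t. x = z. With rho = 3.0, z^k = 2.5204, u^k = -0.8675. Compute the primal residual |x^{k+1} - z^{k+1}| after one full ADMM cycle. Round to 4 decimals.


ADMM iteration with rho = 3.0, z^k = 2.5204, u^k = -0.8675
Step 1: x-update.
Minimize 8*x^2 - 7*x + (3.0/2)*(x - 2.5204 - 0.8675)^2
FOC: (2*8 + 3.0)*x = 7 + 3.0*(2.5204 + 0.8675)
x^{k+1} = 0.9034
Step 2: z-update.
Minimize 6*z^2 + 9*z + (3.0/2)*(0.9034 - z - 0.8675)^2
FOC: (2*6 + 3.0)*z = -9 + 3.0*(0.9034 - 0.8675)
z^{k+1} = -0.5928
Step 3: u-update.
u^{k+1} = -0.8675 + 0.9034 + 0.5928 = 0.6287
Step 4: Primal residual = |0.9034 + 0.5928| = 1.4962


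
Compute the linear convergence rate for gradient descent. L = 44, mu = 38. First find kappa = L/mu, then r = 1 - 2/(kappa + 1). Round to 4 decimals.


Step 1: Compute the condition number.
kappa = L/mu = 44/38 = 1.1579
Step 2: Compute the convergence rate.
r = 1 - 2/(kappa + 1) = 1 - 2*mu/(L + mu) = (L - mu)/(L + mu) = 6/82 = 0.0732


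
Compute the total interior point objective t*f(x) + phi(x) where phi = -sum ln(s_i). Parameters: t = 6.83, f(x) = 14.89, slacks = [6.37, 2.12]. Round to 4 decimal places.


Step 1: Compute log-barrier.
ln values: [1.8516, 0.7514]
phi = -(1.8516 + 0.7514) = -2.603
Step 2: Compute augmented objective.
t*f(x) = 6.83*14.89 = 101.6987
Total = 101.6987 - 2.603 = 99.0957


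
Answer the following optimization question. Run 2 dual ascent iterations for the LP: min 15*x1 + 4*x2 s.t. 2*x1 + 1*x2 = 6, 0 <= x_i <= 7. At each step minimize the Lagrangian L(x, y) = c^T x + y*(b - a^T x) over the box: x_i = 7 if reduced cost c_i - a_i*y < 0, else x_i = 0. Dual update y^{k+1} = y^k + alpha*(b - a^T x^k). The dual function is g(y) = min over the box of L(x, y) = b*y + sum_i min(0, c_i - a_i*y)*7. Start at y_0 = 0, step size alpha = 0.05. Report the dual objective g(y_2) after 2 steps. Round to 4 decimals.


Dual ascent for LP: min 15*x1 + 4*x2, 2*x1 + 1*x2 = 6, 0 <= x_i <= 7
Step 1: y^k = 0.0, reduced costs: (15.0, 4.0)
  x^k = (0.0, 0.0), subgradient = b - a^T x = 6.0
  y^{k+1} = 0.0 + 0.05*6.0 = 0.3
Step 2: y^k = 0.3, reduced costs: (14.4, 3.7)
  x^k = (0.0, 0.0), subgradient = b - a^T x = 6.0
  y^{k+1} = 0.3 + 0.05*6.0 = 0.6
Dual objective at y_2 = 0.6: reduced costs (13.8, 3.4), box minimizer x = (0.0, 0.0)
g(y_2) = b*y + (c1 - a1*y)*x1 + (c2 - a2*y)*x2 = 6*0.6 + 13.8*0.0 + 3.4*0.0 = 3.6 + 0.0 + 0.0 = 3.6


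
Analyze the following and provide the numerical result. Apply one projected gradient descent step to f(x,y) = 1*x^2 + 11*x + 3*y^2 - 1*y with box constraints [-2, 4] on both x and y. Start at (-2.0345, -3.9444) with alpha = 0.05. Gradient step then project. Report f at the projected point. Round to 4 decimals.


Step 1: Compute gradient at (-2.0345, -3.9444).
grad_x = 2*1*-2.0345 + 11 = 6.931
grad_y = 2*3*-3.9444 - 1 = -24.6664
Step 2: Gradient step.
x_raw = -2.0345 - 0.05*6.931 = -2.3811
y_raw = -3.9444 - 0.05*-24.6664 = -2.7111
Step 3: Project onto [-2, 4].
x_proj = clip(-2.3811) = -2.0
y_proj = clip(-2.7111) = -2.0
Step 4: Evaluate f.
f(-2.0, -2.0) = -4.0


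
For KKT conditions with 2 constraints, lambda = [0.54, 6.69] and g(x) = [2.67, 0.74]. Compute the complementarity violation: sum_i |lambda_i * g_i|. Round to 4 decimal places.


KKT complementary slackness check:
lambda_1 * g_1 = 0.54 * 2.67 = 1.4418
lambda_2 * g_2 = 6.69 * 0.74 = 4.9506
Total violation = 1.4418 + 4.9506 = 6.3924


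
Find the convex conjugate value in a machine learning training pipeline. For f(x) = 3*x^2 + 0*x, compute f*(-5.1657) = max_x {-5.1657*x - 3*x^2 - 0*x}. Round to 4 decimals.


f*(y) = sup_x {y*x - a*x^2 - b*x} = sup_x {(y-b)*x - a*x^2}
FOC: (y - b) - 2a*x = 0 => x* = (y - b)/(2a)
x* = (-5.1657 - 0)/(2*3) = -0.861
f*(-5.1657) = (y-b)^2/(4a) = (-5.1657 - 0)^2/(4*3)
= 26.6845/12 = 2.2237


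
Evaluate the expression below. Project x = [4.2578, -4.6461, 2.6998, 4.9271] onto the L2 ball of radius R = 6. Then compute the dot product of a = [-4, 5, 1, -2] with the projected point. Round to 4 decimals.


Step 1: Compute ||x|| (intermediates to 6 decimals).
||x|| = sqrt(4.2578^2 + (-4.6461)^2 + 2.6998^2 + 4.9271^2) = 8.442769
Step 2: Project.
Since ||x|| > R, scale = R/||x|| = 6/8.442769 = 0.710667, proj(x) = scale * x
proj(x) = [3.025878, -3.30183, 1.918659, 3.501527]
Step 3: Dot product.
a^T * proj(x) = -4*3.025878 + 5*(-3.30183) + 1*1.918659 - 2*3.501527 = -33.6971


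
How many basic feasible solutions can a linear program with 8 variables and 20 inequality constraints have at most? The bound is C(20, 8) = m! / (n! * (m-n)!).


Each vertex corresponds to some choice of n active constraints out of m, so the number of vertices is at most C(m, n) = m! / (n!(m-n)!).
m = 20, n = 8
Numerator: 20 * 19 * 18 * 17 * 16 * 15 * 14 * 13
Denominator: 8! = 40320
C(20, 8) = 125970


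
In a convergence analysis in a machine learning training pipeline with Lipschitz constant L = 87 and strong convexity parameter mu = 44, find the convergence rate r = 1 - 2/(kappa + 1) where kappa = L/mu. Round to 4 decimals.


Step 1: Compute the condition number.
kappa = L/mu = 87/44 = 1.9773
Step 2: Compute the convergence rate.
r = 1 - 2/(kappa + 1) = 1 - 2*mu/(L + mu) = (L - mu)/(L + mu) = 43/131 = 0.3282


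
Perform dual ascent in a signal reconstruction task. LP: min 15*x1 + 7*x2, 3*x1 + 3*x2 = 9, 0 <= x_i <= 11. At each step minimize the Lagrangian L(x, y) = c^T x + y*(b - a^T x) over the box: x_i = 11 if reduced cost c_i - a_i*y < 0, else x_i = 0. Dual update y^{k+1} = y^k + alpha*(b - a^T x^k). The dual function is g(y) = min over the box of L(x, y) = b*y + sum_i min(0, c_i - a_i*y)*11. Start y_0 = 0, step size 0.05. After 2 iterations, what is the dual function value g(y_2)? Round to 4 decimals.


Dual ascent for LP: min 15*x1 + 7*x2, 3*x1 + 3*x2 = 9, 0 <= x_i <= 11
Step 1: y^k = 0.0, reduced costs: (15.0, 7.0)
  x^k = (0.0, 0.0), subgradient = b - a^T x = 9.0
  y^{k+1} = 0.0 + 0.05*9.0 = 0.45
Step 2: y^k = 0.45, reduced costs: (13.65, 5.65)
  x^k = (0.0, 0.0), subgradient = b - a^T x = 9.0
  y^{k+1} = 0.45 + 0.05*9.0 = 0.9
Dual objective at y_2 = 0.9: reduced costs (12.3, 4.3), box minimizer x = (0.0, 0.0)
g(y_2) = b*y + (c1 - a1*y)*x1 + (c2 - a2*y)*x2 = 9*0.9 + 12.3*0.0 + 4.3*0.0 = 8.1 + 0.0 + 0.0 = 8.1


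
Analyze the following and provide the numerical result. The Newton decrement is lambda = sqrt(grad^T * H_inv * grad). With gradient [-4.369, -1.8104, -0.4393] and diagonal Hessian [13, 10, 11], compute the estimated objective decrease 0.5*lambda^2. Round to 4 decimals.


Step 1: H is diagonal, so H^(-1) * g = [-0.3361, -0.181, -0.0399].
Step 2: g^T H^(-1) g = sum_i g_i^2 / H_ii
  = (-4.369)^2/13 + (-1.8104)^2/10 + (-0.4393)^2/11
  = 1.4683 + 0.3278 + 0.0175 = 1.8136
Step 3: Objective decrease = 0.5 * g^T H^(-1) g = 0.9068


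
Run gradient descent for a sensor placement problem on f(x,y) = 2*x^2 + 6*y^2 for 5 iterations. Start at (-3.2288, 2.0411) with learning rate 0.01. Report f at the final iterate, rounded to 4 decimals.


Gradient descent on f(x,y) = 2*x^2 + 6*y^2.
Starting point: (-3.2288, 2.0411), alpha = 0.01
Step 1: grad_x = 2*2*-3.2288 = -12.9152, grad_y = 2*6*2.0411 = 24.4932
  x_1 = -3.2288 - 0.01*-12.9152 = -3.0996
  y_1 = 2.0411 - 0.01*24.4932 = 1.7962
Step 2: grad_x = 2*2*-3.0996 = -12.3986, grad_y = 2*6*1.7962 = 21.554
  x_2 = -3.0996 - 0.01*-12.3986 = -2.9757
  y_2 = 1.7962 - 0.01*21.554 = 1.5806
Step 3: grad_x = 2*2*-2.9757 = -11.9026, grad_y = 2*6*1.5806 = 18.9675
  x_3 = -2.9757 - 0.01*-11.9026 = -2.8566
  y_3 = 1.5806 - 0.01*18.9675 = 1.391
Step 4: grad_x = 2*2*-2.8566 = -11.4265, grad_y = 2*6*1.391 = 16.6914
  x_4 = -2.8566 - 0.01*-11.4265 = -2.7424
  y_4 = 1.391 - 0.01*16.6914 = 1.224
Step 5: grad_x = 2*2*-2.7424 = -10.9695, grad_y = 2*6*1.224 = 14.6885
  x_5 = -2.7424 - 0.01*-10.9695 = -2.6327
  y_5 = 1.224 - 0.01*14.6885 = 1.0772
f(-2.6327, 1.0772) = 2*(-2.6327)^2 + 6*1.0772^2 = 20.8235


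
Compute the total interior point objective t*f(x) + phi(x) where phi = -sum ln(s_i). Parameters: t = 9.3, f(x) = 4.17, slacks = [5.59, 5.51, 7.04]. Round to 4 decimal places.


Step 1: Compute log-barrier.
ln values: [1.721, 1.7066, 1.9516]
phi = -(1.721 + 1.7066 + 1.9516) = -5.3792
Step 2: Compute augmented objective.
t*f(x) = 9.3*4.17 = 38.781
Total = 38.781 - 5.3792 = 33.4018


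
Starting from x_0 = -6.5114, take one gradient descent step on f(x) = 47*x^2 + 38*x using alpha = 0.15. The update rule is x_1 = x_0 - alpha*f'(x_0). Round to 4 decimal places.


We compute the gradient at x_0 and apply the update.
f'(x) = 94*x + 38
f'(-6.5114) = 94*-6.5114 + 38 = -574.0716
x_1 = -6.5114 - 0.15*-574.0716 = 79.5993


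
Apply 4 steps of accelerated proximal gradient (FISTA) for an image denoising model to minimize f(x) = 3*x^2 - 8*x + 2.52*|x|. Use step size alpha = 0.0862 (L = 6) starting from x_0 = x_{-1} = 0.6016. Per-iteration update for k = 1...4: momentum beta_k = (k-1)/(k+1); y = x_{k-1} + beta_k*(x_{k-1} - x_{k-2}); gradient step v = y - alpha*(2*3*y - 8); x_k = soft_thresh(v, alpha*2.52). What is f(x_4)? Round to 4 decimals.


FISTA on f(x) = 3*x^2 - 8*x + 2.52*|x|
L = 6, alpha = 0.0862
Iteration 1: beta = 0.0, y = 0.6016 + 0.0*(0.6016 - 0.6016) = 0.6016
  grad(y) = -4.3904, v = y - alpha*grad = 0.9801
  prox(v) = soft_thresh(0.9801, 0.2172) = 0.7628
Iteration 2: beta = 0.3333, y = 0.7628 + 0.3333*(0.7628 - 0.6016) = 0.8166
  grad(y) = -3.1006, v = y - alpha*grad = 1.0838
  prox(v) = soft_thresh(1.0838, 0.2172) = 0.8666
Iteration 3: beta = 0.5, y = 0.8666 + 0.5*(0.8666 - 0.7628) = 0.9185
  grad(y) = -2.4889, v = y - alpha*grad = 1.1331
  prox(v) = soft_thresh(1.1331, 0.2172) = 0.9158
Iteration 4: beta = 0.6, y = 0.9158 + 0.6*(0.9158 - 0.8666) = 0.9454
  grad(y) = -2.3278, v = y - alpha*grad = 1.146
  prox(v) = soft_thresh(1.146, 0.2172) = 0.9288
f(x_4) = 3*0.9288^2 - 8*0.9288 + 2.52*|0.9288| = -2.5018


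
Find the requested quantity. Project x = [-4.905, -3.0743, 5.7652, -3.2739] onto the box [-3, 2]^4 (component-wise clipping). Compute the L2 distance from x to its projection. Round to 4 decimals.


Project each component onto [-3, 2].
clip(-4.905) = -3.0, clip(-3.0743) = -3.0, clip(5.7652) = 2.0, clip(-3.2739) = -3.0
Projection = [-3.0, -3.0, 2.0, -3.0]
Squared diffs: [3.629, 0.0055, 14.1767, 0.075]
Distance = sqrt(17.8862) = 4.2292


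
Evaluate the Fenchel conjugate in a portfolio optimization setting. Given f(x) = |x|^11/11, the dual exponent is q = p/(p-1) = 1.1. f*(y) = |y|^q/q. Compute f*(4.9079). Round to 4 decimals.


The conjugate exponent q satisfies 1/p + 1/q = 1.
p = 11, so q = 11/(11 - 1) = 1.1
|y|^q = 4.9079^1.1 = 5.7542
f*(4.9079) = 5.7542 / 1.1 = 5.2311


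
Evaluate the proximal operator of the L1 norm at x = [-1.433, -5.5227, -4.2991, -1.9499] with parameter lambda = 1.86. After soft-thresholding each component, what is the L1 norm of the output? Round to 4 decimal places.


Soft-thresholding with lambda = 1.86:
prox(-1.433) = sign(-1.433)*max(|-1.433| - 1.86, 0) = 0.0
prox(-5.5227) = sign(-5.5227)*max(|-5.5227| - 1.86, 0) = -3.6627
prox(-4.2991) = sign(-4.2991)*max(|-4.2991| - 1.86, 0) = -2.4391
prox(-1.9499) = sign(-1.9499)*max(|-1.9499| - 1.86, 0) = -0.0899
prox(x) = [0.0, -3.6627, -2.4391, -0.0899]
||prox(x)||_1 = 0.0 + 3.6627 + 2.4391 + 0.0899 = 6.1917


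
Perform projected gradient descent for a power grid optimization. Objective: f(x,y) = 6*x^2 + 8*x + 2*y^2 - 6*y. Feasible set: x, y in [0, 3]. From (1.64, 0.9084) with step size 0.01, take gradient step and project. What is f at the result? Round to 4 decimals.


Step 1: Compute gradient at (1.64, 0.9084).
grad_x = 2*6*1.64 + 8 = 27.68
grad_y = 2*2*0.9084 - 6 = -2.3664
Step 2: Gradient step.
x_raw = 1.64 - 0.01*27.68 = 1.3632
y_raw = 0.9084 - 0.01*-2.3664 = 0.9321
Step 3: Project onto [0, 3].
x_proj = clip(1.3632) = 1.3632
y_proj = clip(0.9321) = 0.9321
Step 4: Evaluate f.
f(1.3632, 0.9321) = 18.2006


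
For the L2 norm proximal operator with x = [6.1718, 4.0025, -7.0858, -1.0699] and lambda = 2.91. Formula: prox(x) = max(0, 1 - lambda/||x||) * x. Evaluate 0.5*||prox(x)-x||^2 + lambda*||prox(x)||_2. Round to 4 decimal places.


Step 1: Compute ||x||.
||x|| = 10.2696
Step 2: Compute scaling factor.
scale = max(0, 1 - 2.91/10.2696) = 0.7166
Step 3: prox(x) = [4.423, 2.8683, -5.078, -0.7667]
||prox(x)|| = 7.3596
Step 4: Proximal objective.
0.5*||prox-x||^2 = 4.2341
lambda*||prox|| = 21.4164
Total = 25.6504


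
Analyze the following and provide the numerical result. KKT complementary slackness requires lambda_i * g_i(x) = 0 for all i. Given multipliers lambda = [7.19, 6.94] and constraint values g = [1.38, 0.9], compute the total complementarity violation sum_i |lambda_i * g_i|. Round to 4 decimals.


KKT complementary slackness check:
lambda_1 * g_1 = 7.19 * 1.38 = 9.9222
lambda_2 * g_2 = 6.94 * 0.9 = 6.246
Total violation = 9.9222 + 6.246 = 16.1682


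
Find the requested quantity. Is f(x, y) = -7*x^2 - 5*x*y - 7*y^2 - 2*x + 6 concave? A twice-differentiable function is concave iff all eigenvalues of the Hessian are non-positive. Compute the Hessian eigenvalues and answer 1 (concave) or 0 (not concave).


The Hessian of f(x,y) = -7*x^2 - 5*x*y - 7*y^2 - 2*x + 6 is:
H = [[-14, -5], [-5, -14]]
Trace = -14 - 14 = -28
Determinant = -14*-14 - (-5)^2 = 171
Discriminant = (-28)^2 - 4*171 = 100.0
Eigenvalues: lambda_1 = -19.0, lambda_2 = -9.0
The function is concave.

1


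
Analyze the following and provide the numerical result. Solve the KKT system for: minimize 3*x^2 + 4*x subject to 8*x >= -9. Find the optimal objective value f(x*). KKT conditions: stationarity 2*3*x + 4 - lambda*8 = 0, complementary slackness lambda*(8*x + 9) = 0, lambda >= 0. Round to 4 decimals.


Step 1: Try lambda = 0 (constraint inactive).
Stationarity: 2*3*x + 4 = 0
x* = -4/(2*3) = -2/3 = -0.6667 (rounded; the exact value -2/3 is used below)
Check constraint: 8*-0.6667 = -5.3336 >= -9 -- satisfied.
Step 2: Compute optimal value.
f(x*) = 3*(-2/3)^2 + 4*(-2/3) = -1.3333


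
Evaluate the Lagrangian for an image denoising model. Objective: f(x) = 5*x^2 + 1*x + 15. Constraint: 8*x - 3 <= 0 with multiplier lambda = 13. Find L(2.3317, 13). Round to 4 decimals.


Step 1: Evaluate f(x).
f(2.3317) = 5*2.3317^2 + 1*2.3317 + 15 = 44.5158
Step 2: Evaluate g(x).
g(2.3317) = 8*2.3317 - 3 = 15.6536
Step 3: Compute Lagrangian.
L = 44.5158 + 13*15.6536 = 248.0126


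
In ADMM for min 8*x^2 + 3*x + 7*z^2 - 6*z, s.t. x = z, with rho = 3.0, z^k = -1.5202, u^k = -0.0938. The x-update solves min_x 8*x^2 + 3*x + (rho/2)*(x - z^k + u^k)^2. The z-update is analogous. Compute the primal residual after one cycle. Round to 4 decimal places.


ADMM iteration with rho = 3.0, z^k = -1.5202, u^k = -0.0938
Step 1: x-update.
Minimize 8*x^2 + 3*x + (3.0/2)*(x + 1.5202 - 0.0938)^2
FOC: (2*8 + 3.0)*x = -3 + 3.0*(-1.5202 + 0.0938)
x^{k+1} = -0.3831
Step 2: z-update.
Minimize 7*z^2 - 6*z + (3.0/2)*(-0.3831 - z - 0.0938)^2
FOC: (2*7 + 3.0)*z = 6 + 3.0*(-0.3831 - 0.0938)
z^{k+1} = 0.2688
Step 3: u-update.
u^{k+1} = -0.0938 - 0.3831 - 0.2688 = -0.7457
Step 4: Primal residual = |-0.3831 - 0.2688| = 0.6519


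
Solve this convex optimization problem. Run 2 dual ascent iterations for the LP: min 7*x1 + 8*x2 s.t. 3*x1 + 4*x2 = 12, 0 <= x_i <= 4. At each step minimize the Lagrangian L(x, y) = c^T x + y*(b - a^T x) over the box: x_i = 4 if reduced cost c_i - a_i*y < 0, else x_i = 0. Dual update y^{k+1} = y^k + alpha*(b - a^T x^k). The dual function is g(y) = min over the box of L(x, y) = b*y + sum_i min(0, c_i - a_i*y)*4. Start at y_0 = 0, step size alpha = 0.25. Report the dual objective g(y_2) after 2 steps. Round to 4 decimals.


Dual ascent for LP: min 7*x1 + 8*x2, 3*x1 + 4*x2 = 12, 0 <= x_i <= 4
Step 1: y^k = 0.0, reduced costs: (7.0, 8.0)
  x^k = (0.0, 0.0), subgradient = b - a^T x = 12.0
  y^{k+1} = 0.0 + 0.25*12.0 = 3.0
Step 2: y^k = 3.0, reduced costs: (-2.0, -4.0)
  x^k = (4.0, 4.0), subgradient = b - a^T x = -16.0
  y^{k+1} = 3.0 + 0.25*-16.0 = -1.0
Dual objective at y_2 = -1.0: reduced costs (10.0, 12.0), box minimizer x = (0.0, 0.0)
g(y_2) = b*y + (c1 - a1*y)*x1 + (c2 - a2*y)*x2 = 12*(-1.0) + 10.0*0.0 + 12.0*0.0 = -12.0 + 0.0 + 0.0 = -12.0


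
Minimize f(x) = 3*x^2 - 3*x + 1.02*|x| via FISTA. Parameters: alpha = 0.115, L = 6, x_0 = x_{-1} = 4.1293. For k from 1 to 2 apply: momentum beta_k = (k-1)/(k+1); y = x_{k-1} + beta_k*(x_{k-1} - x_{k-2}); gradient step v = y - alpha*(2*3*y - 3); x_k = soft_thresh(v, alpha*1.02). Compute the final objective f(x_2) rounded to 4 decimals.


FISTA on f(x) = 3*x^2 - 3*x + 1.02*|x|
L = 6, alpha = 0.115
Iteration 1: beta = 0.0, y = 4.1293 + 0.0*(4.1293 - 4.1293) = 4.1293
  grad(y) = 21.7758, v = y - alpha*grad = 1.6251
  prox(v) = soft_thresh(1.6251, 0.1173) = 1.5078
Iteration 2: beta = 0.3333, y = 1.5078 + 0.3333*(1.5078 - 4.1293) = 0.6339
  grad(y) = 0.8037, v = y - alpha*grad = 0.5415
  prox(v) = soft_thresh(0.5415, 0.1173) = 0.4242
f(x_2) = 3*0.4242^2 - 3*0.4242 + 1.02*|0.4242| = -0.3001


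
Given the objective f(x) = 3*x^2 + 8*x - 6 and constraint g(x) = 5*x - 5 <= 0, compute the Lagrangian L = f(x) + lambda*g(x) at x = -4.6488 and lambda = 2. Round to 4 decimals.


Step 1: Evaluate f(x).
f(-4.6488) = 3*(-4.6488)^2 + 8*(-4.6488) - 6 = 21.6436
Step 2: Evaluate g(x).
g(-4.6488) = 5*-4.6488 - 5 = -28.244
Step 3: Compute Lagrangian.
L = 21.6436 + 2*-28.244 = -34.8444


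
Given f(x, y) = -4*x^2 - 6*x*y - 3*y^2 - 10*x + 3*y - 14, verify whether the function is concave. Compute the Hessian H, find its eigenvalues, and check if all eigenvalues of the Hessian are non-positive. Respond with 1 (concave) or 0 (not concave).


The Hessian of f(x,y) = -4*x^2 - 6*x*y - 3*y^2 - 10*x + 3*y - 14 is:
H = [[-8, -6], [-6, -6]]
Trace = -8 - 6 = -14
Determinant = -8*-6 - (-6)^2 = 12
Discriminant = (-14)^2 - 4*12 = 148.0
Eigenvalues: lambda_1 = -13.0828, lambda_2 = -0.9172
The function is concave.

1


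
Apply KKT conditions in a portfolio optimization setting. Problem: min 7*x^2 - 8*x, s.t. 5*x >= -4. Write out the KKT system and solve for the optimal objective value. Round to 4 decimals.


Step 1: Try lambda = 0 (constraint inactive).
Stationarity: 2*7*x - 8 = 0
x* = 8/(2*7) = 4/7 = 0.5714 (rounded; the exact value 4/7 is used below)
Check constraint: 5*0.5714 = 2.857 >= -4 -- satisfied.
Step 2: Compute optimal value.
f(x*) = 7*(4/7)^2 - 8*(4/7) = -2.2857


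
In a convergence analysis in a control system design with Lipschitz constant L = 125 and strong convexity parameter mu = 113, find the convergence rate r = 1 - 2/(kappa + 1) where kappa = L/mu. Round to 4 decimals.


Step 1: Compute the condition number.
kappa = L/mu = 125/113 = 1.1062
Step 2: Compute the convergence rate.
r = 1 - 2/(kappa + 1) = 1 - 2*mu/(L + mu) = (L - mu)/(L + mu) = 12/238 = 0.0504


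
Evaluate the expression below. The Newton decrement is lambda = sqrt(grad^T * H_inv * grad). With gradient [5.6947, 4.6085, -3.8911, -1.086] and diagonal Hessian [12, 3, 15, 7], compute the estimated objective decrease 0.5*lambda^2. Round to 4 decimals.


Step 1: H is diagonal, so H^(-1) * g = [0.4746, 1.5362, -0.2594, -0.1551].
Step 2: g^T H^(-1) g = sum_i g_i^2 / H_ii
  = (5.6947)^2/12 + (4.6085)^2/3 + (-3.8911)^2/15 + (-1.086)^2/7
  = 2.7025 + 7.0794 + 1.0094 + 0.1685 = 10.9598
Step 3: Objective decrease = 0.5 * g^T H^(-1) g = 5.4799


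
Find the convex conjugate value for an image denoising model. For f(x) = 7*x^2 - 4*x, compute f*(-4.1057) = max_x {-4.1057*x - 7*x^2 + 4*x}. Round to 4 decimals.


f*(y) = sup_x {y*x - a*x^2 - b*x} = sup_x {(y-b)*x - a*x^2}
FOC: (y - b) - 2a*x = 0 => x* = (y - b)/(2a)
x* = (-4.1057 + 4)/(2*7) = -0.0076
f*(-4.1057) = (y-b)^2/(4a) = (-4.1057 + 4)^2/(4*7)
= 0.0112/28 = 0.0004


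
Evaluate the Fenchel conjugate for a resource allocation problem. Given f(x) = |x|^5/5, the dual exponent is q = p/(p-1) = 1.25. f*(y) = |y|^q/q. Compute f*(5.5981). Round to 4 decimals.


The conjugate exponent q satisfies 1/p + 1/q = 1.
p = 5, so q = 5/(5 - 1) = 1.25
|y|^q = 5.5981^1.25 = 8.6109
f*(5.5981) = 8.6109 / 1.25 = 6.8888


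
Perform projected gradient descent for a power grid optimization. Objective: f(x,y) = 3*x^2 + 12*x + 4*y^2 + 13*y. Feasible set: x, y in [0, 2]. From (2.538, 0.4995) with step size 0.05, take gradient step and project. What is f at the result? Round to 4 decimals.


Step 1: Compute gradient at (2.538, 0.4995).
grad_x = 2*3*2.538 + 12 = 27.228
grad_y = 2*4*0.4995 + 13 = 16.996
Step 2: Gradient step.
x_raw = 2.538 - 0.05*27.228 = 1.1766
y_raw = 0.4995 - 0.05*16.996 = -0.3503
Step 3: Project onto [0, 2].
x_proj = clip(1.1766) = 1.1766
y_proj = clip(-0.3503) = 0.0
Step 4: Evaluate f.
f(1.1766, 0.0) = 18.2724


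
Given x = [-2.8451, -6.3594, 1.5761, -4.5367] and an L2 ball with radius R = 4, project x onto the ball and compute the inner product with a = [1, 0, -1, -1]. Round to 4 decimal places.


Step 1: Compute ||x|| (intermediates to 6 decimals).
||x|| = sqrt((-2.8451)^2 + (-6.3594)^2 + 1.5761^2 + (-4.5367)^2) = 8.461814
Step 2: Project.
Since ||x|| > R, scale = R/||x|| = 4/8.461814 = 0.472712, proj(x) = scale * x
proj(x) = [-1.344913, -3.006165, 0.745041, -2.144553]
Step 3: Dot product.
a^T * proj(x) = 1*(-1.344913) + 0*(-3.006165) - 1*0.745041 - 1*(-2.144553) = 0.0546


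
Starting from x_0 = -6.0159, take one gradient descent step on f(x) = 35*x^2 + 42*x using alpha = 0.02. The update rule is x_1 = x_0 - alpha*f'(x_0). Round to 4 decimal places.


We compute the gradient at x_0 and apply the update.
f'(x) = 70*x + 42
f'(-6.0159) = 70*-6.0159 + 42 = -379.113
x_1 = -6.0159 - 0.02*-379.113 = 1.5664


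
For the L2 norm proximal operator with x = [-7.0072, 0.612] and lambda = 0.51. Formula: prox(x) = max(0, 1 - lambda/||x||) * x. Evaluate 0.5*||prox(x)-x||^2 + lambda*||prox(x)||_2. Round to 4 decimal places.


Step 1: Compute ||x||.
||x|| = 7.0339
Step 2: Compute scaling factor.
scale = max(0, 1 - 0.51/7.0339) = 0.9275
Step 3: prox(x) = [-6.4991, 0.5676]
||prox(x)|| = 6.5239
Step 4: Proximal objective.
0.5*||prox-x||^2 = 0.1301
lambda*||prox|| = 3.3272
Total = 3.4572


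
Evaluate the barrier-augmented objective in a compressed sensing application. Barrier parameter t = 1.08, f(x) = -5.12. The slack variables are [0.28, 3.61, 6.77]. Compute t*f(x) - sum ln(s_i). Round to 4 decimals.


Step 1: Compute log-barrier.
ln values: [-1.273, 1.2837, 1.9125]
phi = -(-1.273 + 1.2837 + 1.9125) = -1.9232
Step 2: Compute augmented objective.
t*f(x) = 1.08*-5.12 = -5.5296
Total = -5.5296 - 1.9232 = -7.4528


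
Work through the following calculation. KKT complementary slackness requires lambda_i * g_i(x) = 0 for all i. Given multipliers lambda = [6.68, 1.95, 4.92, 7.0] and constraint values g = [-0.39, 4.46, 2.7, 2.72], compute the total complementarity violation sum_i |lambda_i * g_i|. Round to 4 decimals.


KKT complementary slackness check:
lambda_1 * g_1 = 6.68 * -0.39 = -2.6052
lambda_2 * g_2 = 1.95 * 4.46 = 8.697
lambda_3 * g_3 = 4.92 * 2.7 = 13.284
lambda_4 * g_4 = 7.0 * 2.72 = 19.04
Total violation = 2.6052 + 8.697 + 13.284 + 19.04 = 43.6262


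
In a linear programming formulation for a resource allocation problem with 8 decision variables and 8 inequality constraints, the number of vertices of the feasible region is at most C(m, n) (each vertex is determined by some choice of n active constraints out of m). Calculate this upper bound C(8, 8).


Each vertex corresponds to some choice of n active constraints out of m, so the number of vertices is at most C(m, n) = m! / (n!(m-n)!).
m = 8, n = 8
Numerator: 8 * 7 * 6 * 5 * 4 * 3 * 2 * 1
Denominator: 8! = 40320
C(8, 8) = 1


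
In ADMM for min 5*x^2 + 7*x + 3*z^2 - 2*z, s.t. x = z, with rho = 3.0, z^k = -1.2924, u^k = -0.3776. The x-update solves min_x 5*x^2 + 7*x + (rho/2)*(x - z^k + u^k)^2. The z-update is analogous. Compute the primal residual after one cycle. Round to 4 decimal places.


ADMM iteration with rho = 3.0, z^k = -1.2924, u^k = -0.3776
Step 1: x-update.
Minimize 5*x^2 + 7*x + (3.0/2)*(x + 1.2924 - 0.3776)^2
FOC: (2*5 + 3.0)*x = -7 + 3.0*(-1.2924 + 0.3776)
x^{k+1} = -0.7496
Step 2: z-update.
Minimize 3*z^2 - 2*z + (3.0/2)*(-0.7496 - z - 0.3776)^2
FOC: (2*3 + 3.0)*z = 2 + 3.0*(-0.7496 - 0.3776)
z^{k+1} = -0.1535
Step 3: u-update.
u^{k+1} = -0.3776 - 0.7496 + 0.1535 = -0.9737
Step 4: Primal residual = |-0.7496 + 0.1535| = 0.5961


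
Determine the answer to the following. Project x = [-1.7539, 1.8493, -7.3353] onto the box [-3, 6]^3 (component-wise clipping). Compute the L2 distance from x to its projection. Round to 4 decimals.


Project each component onto [-3, 6].
clip(-1.7539) = -1.7539, clip(1.8493) = 1.8493, clip(-7.3353) = -3.0
Projection = [-1.7539, 1.8493, -3.0]
Squared diffs: [0.0, 0.0, 18.7948]
Distance = sqrt(18.7948) = 4.3353


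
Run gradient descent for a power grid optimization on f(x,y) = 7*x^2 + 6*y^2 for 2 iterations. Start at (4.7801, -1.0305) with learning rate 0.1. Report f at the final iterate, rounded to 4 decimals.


Gradient descent on f(x,y) = 7*x^2 + 6*y^2.
Starting point: (4.7801, -1.0305), alpha = 0.1
Step 1: grad_x = 2*7*4.7801 = 66.9214, grad_y = 2*6*-1.0305 = -12.366
  x_1 = 4.7801 - 0.1*66.9214 = -1.912
  y_1 = -1.0305 - 0.1*-12.366 = 0.2061
Step 2: grad_x = 2*7*-1.912 = -26.7686, grad_y = 2*6*0.2061 = 2.4732
  x_2 = -1.912 - 0.1*-26.7686 = 0.7648
  y_2 = 0.2061 - 0.1*2.4732 = -0.0412
f(0.7648, -0.0412) = 7*0.7648^2 + 6*(-0.0412)^2 = 4.1048


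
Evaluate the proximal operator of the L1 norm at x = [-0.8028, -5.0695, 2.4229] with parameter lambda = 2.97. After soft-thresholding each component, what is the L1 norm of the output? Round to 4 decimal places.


Soft-thresholding with lambda = 2.97:
prox(-0.8028) = sign(-0.8028)*max(|-0.8028| - 2.97, 0) = 0.0
prox(-5.0695) = sign(-5.0695)*max(|-5.0695| - 2.97, 0) = -2.0995
prox(2.4229) = sign(2.4229)*max(|2.4229| - 2.97, 0) = 0.0
prox(x) = [0.0, -2.0995, 0.0]
||prox(x)||_1 = 0.0 + 2.0995 + 0.0 = 2.0995


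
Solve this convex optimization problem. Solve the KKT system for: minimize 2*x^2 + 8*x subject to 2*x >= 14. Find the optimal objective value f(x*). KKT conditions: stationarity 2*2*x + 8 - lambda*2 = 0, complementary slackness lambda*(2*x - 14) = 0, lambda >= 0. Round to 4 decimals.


Step 1: Try lambda = 0 (constraint inactive).
x_unc = -8/(2*2) = -2.0
Check: 2*-2.0 = -4.0 < 14 -- violated!
Step 2: Constraint must be active: 2*x = 14
x* = 14/2 = 7.0
lambda = (2*2*7.0 + 8)/2 = 18.0
Step 3: Compute optimal value.
f(x*) = 2*7.0^2 + 8*7.0 = 154.0


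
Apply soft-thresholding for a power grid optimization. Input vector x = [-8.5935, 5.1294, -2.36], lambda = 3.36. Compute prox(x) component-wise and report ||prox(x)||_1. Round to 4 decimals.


Soft-thresholding with lambda = 3.36:
prox(-8.5935) = sign(-8.5935)*max(|-8.5935| - 3.36, 0) = -5.2335
prox(5.1294) = sign(5.1294)*max(|5.1294| - 3.36, 0) = 1.7694
prox(-2.36) = sign(-2.36)*max(|-2.36| - 3.36, 0) = 0.0
prox(x) = [-5.2335, 1.7694, 0.0]
||prox(x)||_1 = 5.2335 + 1.7694 + 0.0 = 7.0029


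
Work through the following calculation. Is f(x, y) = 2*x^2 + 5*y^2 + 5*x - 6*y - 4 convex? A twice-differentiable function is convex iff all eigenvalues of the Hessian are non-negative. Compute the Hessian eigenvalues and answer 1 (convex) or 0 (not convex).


The Hessian of f(x,y) = 2*x^2 + 5*y^2 + 5*x - 6*y - 4 is:
H = [[4, 0], [0, 10]]
Trace = 4 + 10 = 14
Determinant = 4*10 - (0)^2 = 40
Discriminant = (14)^2 - 4*40 = 36.0
Eigenvalues: lambda_1 = 4.0, lambda_2 = 10.0
The function is convex.

1


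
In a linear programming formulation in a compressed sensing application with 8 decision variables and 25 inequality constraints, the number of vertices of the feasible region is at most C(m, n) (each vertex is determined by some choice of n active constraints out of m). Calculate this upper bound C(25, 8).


Each vertex corresponds to some choice of n active constraints out of m, so the number of vertices is at most C(m, n) = m! / (n!(m-n)!).
m = 25, n = 8
Numerator: 25 * 24 * 23 * 22 * 21 * 20 * 19 * 18
Denominator: 8! = 40320
C(25, 8) = 1081575


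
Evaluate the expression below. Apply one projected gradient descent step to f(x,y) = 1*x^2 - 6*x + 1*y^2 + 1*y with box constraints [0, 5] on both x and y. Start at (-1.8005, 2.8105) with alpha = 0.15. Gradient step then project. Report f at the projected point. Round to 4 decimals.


Step 1: Compute gradient at (-1.8005, 2.8105).
grad_x = 2*1*-1.8005 - 6 = -9.601
grad_y = 2*1*2.8105 + 1 = 6.621
Step 2: Gradient step.
x_raw = -1.8005 - 0.15*-9.601 = -0.3604
y_raw = 2.8105 - 0.15*6.621 = 1.8174
Step 3: Project onto [0, 5].
x_proj = clip(-0.3604) = 0.0
y_proj = clip(1.8174) = 1.8174
Step 4: Evaluate f.
f(0.0, 1.8174) = 5.1201


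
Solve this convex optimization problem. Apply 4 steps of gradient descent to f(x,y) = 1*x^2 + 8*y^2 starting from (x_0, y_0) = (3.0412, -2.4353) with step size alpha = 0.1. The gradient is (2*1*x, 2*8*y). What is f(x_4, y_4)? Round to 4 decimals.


Gradient descent on f(x,y) = 1*x^2 + 8*y^2.
Starting point: (3.0412, -2.4353), alpha = 0.1
Step 1: grad_x = 2*1*3.0412 = 6.0824, grad_y = 2*8*-2.4353 = -38.9648
  x_1 = 3.0412 - 0.1*6.0824 = 2.433
  y_1 = -2.4353 - 0.1*-38.9648 = 1.4612
Step 2: grad_x = 2*1*2.433 = 4.8659, grad_y = 2*8*1.4612 = 23.3789
  x_2 = 2.433 - 0.1*4.8659 = 1.9464
  y_2 = 1.4612 - 0.1*23.3789 = -0.8767
Step 3: grad_x = 2*1*1.9464 = 3.8927, grad_y = 2*8*-0.8767 = -14.0273
  x_3 = 1.9464 - 0.1*3.8927 = 1.5571
  y_3 = -0.8767 - 0.1*-14.0273 = 0.526
Step 4: grad_x = 2*1*1.5571 = 3.1142, grad_y = 2*8*0.526 = 8.4164
  x_4 = 1.5571 - 0.1*3.1142 = 1.2457
  y_4 = 0.526 - 0.1*8.4164 = -0.3156
f(1.2457, -0.3156) = 1*1.2457^2 + 8*(-0.3156)^2 = 2.3486


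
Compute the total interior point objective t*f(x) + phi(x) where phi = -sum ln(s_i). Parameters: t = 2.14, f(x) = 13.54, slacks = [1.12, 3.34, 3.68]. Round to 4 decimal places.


Step 1: Compute log-barrier.
ln values: [0.1133, 1.206, 1.3029]
phi = -(0.1133 + 1.206 + 1.3029) = -2.6222
Step 2: Compute augmented objective.
t*f(x) = 2.14*13.54 = 28.9756
Total = 28.9756 - 2.6222 = 26.3534


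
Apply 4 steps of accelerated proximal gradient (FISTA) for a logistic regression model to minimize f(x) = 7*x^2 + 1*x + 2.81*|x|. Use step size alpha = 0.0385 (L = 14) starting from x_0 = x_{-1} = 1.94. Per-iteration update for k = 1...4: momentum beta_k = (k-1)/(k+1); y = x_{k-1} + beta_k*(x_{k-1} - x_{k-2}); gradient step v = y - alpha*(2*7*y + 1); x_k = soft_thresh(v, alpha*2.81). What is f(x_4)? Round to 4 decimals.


FISTA on f(x) = 7*x^2 + 1*x + 2.81*|x|
L = 14, alpha = 0.0385
Iteration 1: beta = 0.0, y = 1.94 + 0.0*(1.94 - 1.94) = 1.94
  grad(y) = 28.16, v = y - alpha*grad = 0.8558
  prox(v) = soft_thresh(0.8558, 0.1082) = 0.7477
Iteration 2: beta = 0.3333, y = 0.7477 + 0.3333*(0.7477 - 1.94) = 0.3502
  grad(y) = 5.9029, v = y - alpha*grad = 0.1229
  prox(v) = soft_thresh(0.1229, 0.1082) = 0.0148
Iteration 3: beta = 0.5, y = 0.0148 + 0.5*(0.0148 - 0.7477) = -0.3517
  grad(y) = -3.9236, v = y - alpha*grad = -0.2006
  prox(v) = soft_thresh(-0.2006, 0.1082) = -0.0924
Iteration 4: beta = 0.6, y = -0.0924 + 0.6*(-0.0924 - 0.0148) = -0.1568
  grad(y) = -1.1947, v = y - alpha*grad = -0.1108
  prox(v) = soft_thresh(-0.1108, 0.1082) = -0.0026
f(x_4) = 7*(-0.0026)^2 + 1*(-0.0026) + 2.81*|-0.0026| = 0.0047


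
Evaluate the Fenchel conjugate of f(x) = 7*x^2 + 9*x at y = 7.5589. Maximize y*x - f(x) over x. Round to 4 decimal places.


f*(y) = sup_x {y*x - a*x^2 - b*x} = sup_x {(y-b)*x - a*x^2}
FOC: (y - b) - 2a*x = 0 => x* = (y - b)/(2a)
x* = (7.5589 - 9)/(2*7) = -0.1029
f*(7.5589) = (y-b)^2/(4a) = (7.5589 - 9)^2/(4*7)
= 2.0768/28 = 0.0742


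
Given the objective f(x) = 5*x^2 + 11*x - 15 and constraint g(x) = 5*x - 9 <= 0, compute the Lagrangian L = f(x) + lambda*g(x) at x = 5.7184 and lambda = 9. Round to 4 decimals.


Step 1: Evaluate f(x).
f(5.7184) = 5*5.7184^2 + 11*5.7184 - 15 = 211.4029
Step 2: Evaluate g(x).
g(5.7184) = 5*5.7184 - 9 = 19.592
Step 3: Compute Lagrangian.
L = 211.4029 + 9*19.592 = 387.7309


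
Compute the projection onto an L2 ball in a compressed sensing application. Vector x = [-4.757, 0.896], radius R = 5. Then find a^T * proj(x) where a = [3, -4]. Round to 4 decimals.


Step 1: Compute ||x|| (intermediates to 6 decimals).
||x|| = sqrt((-4.757)^2 + 0.896^2) = 4.840647
Step 2: Project.
Since ||x|| <= R, proj = x (no scaling needed).
proj(x) = [-4.757, 0.896]
Step 3: Dot product.
a^T * proj(x) = 3*(-4.757) - 4*0.896 = -17.855


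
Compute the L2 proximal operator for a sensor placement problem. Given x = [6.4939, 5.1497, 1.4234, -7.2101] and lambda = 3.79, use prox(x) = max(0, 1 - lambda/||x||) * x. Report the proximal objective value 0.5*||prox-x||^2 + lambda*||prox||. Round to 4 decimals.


Step 1: Compute ||x||.
||x|| = 11.0771
Step 2: Compute scaling factor.
scale = max(0, 1 - 3.79/11.0771) = 0.6579
Step 3: prox(x) = [4.272, 3.3877, 0.9364, -4.7432]
||prox(x)|| = 7.2871
Step 4: Proximal objective.
0.5*||prox-x||^2 = 7.1821
lambda*||prox|| = 27.6181
Total = 34.8001


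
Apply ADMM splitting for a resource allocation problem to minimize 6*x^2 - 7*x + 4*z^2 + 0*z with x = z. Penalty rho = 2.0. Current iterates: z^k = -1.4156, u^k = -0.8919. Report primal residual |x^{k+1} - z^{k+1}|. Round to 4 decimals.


ADMM iteration with rho = 2.0, z^k = -1.4156, u^k = -0.8919
Step 1: x-update.
Minimize 6*x^2 - 7*x + (2.0/2)*(x + 1.4156 - 0.8919)^2
FOC: (2*6 + 2.0)*x = 7 + 2.0*(-1.4156 + 0.8919)
x^{k+1} = 0.4252
Step 2: z-update.
Minimize 4*z^2 + 0*z + (2.0/2)*(0.4252 - z - 0.8919)^2
FOC: (2*4 + 2.0)*z = 0 + 2.0*(0.4252 - 0.8919)
z^{k+1} = -0.0933
Step 3: u-update.
u^{k+1} = -0.8919 + 0.4252 + 0.0933 = -0.3734
Step 4: Primal residual = |0.4252 + 0.0933| = 0.5185


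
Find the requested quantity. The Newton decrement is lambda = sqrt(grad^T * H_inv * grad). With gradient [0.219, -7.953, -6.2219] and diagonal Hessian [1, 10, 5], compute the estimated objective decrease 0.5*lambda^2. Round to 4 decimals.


Step 1: H is diagonal, so H^(-1) * g = [0.219, -0.7953, -1.2444].
Step 2: g^T H^(-1) g = sum_i g_i^2 / H_ii
  = (0.219)^2/1 + (-7.953)^2/10 + (-6.2219)^2/5
  = 0.048 + 6.325 + 7.7424 = 14.1154
Step 3: Objective decrease = 0.5 * g^T H^(-1) g = 7.0577


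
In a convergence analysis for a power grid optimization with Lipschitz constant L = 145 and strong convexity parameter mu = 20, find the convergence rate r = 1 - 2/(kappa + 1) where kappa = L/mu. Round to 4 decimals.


Step 1: Compute the condition number.
kappa = L/mu = 145/20 = 7.25
Step 2: Compute the convergence rate.
r = 1 - 2/(kappa + 1) = 1 - 2*mu/(L + mu) = (L - mu)/(L + mu) = 125/165 = 0.7576


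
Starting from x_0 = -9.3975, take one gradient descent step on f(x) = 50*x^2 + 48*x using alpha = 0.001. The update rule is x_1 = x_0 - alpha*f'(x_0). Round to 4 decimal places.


We compute the gradient at x_0 and apply the update.
f'(x) = 100*x + 48
f'(-9.3975) = 100*-9.3975 + 48 = -891.75
x_1 = -9.3975 - 0.001*-891.75 = -8.5058


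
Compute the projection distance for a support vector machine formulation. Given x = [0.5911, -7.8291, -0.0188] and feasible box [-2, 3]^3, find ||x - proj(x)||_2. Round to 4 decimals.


Project each component onto [-2, 3].
clip(0.5911) = 0.5911, clip(-7.8291) = -2.0, clip(-0.0188) = -0.0188
Projection = [0.5911, -2.0, -0.0188]
Squared diffs: [0.0, 33.9784, 0.0]
Distance = sqrt(33.9784) = 5.8291


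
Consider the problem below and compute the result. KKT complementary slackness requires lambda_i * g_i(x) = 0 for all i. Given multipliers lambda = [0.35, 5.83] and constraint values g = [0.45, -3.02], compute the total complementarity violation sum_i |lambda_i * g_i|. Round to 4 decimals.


KKT complementary slackness check:
lambda_1 * g_1 = 0.35 * 0.45 = 0.1575
lambda_2 * g_2 = 5.83 * -3.02 = -17.6066
Total violation = 0.1575 + 17.6066 = 17.7641


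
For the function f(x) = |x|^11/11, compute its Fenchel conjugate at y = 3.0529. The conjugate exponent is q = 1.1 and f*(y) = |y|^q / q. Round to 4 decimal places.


The conjugate exponent q satisfies 1/p + 1/q = 1.
p = 11, so q = 11/(11 - 1) = 1.1
|y|^q = 3.0529^1.1 = 3.4134
f*(3.0529) = 3.4134 / 1.1 = 3.1031


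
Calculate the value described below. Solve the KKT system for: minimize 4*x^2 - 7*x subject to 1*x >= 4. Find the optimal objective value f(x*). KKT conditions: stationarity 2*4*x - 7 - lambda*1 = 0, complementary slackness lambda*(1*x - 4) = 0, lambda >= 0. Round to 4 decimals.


Step 1: Try lambda = 0 (constraint inactive).
x_unc = 7/(2*4) = 0.875
Check: 1*0.875 = 0.875 < 4 -- violated!
Step 2: Constraint must be active: 1*x = 4
x* = 4/1 = 4.0
lambda = (2*4*4.0 - 7)/1 = 25.0
Step 3: Compute optimal value.
f(x*) = 4*4.0^2 - 7*4.0 = 36.0


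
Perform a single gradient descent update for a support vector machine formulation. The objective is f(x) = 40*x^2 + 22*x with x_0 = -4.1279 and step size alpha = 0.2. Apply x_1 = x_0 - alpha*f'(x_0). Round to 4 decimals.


We compute the gradient at x_0 and apply the update.
f'(x) = 80*x + 22
f'(-4.1279) = 80*-4.1279 + 22 = -308.232
x_1 = -4.1279 - 0.2*-308.232 = 57.5185


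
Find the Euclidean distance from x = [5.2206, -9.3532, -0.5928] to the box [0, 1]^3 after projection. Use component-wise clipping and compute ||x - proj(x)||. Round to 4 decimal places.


Project each component onto [0, 1].
clip(5.2206) = 1.0, clip(-9.3532) = 0.0, clip(-0.5928) = 0.0
Projection = [1.0, 0.0, 0.0]
Squared diffs: [17.8135, 87.4824, 0.3514]
Distance = sqrt(105.6473) = 10.2785


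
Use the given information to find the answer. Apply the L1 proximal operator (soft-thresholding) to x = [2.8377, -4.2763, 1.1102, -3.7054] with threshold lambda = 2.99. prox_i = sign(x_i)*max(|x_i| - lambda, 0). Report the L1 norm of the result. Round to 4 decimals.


Soft-thresholding with lambda = 2.99:
prox(2.8377) = sign(2.8377)*max(|2.8377| - 2.99, 0) = 0.0
prox(-4.2763) = sign(-4.2763)*max(|-4.2763| - 2.99, 0) = -1.2863
prox(1.1102) = sign(1.1102)*max(|1.1102| - 2.99, 0) = 0.0
prox(-3.7054) = sign(-3.7054)*max(|-3.7054| - 2.99, 0) = -0.7154
prox(x) = [0.0, -1.2863, 0.0, -0.7154]
||prox(x)||_1 = 0.0 + 1.2863 + 0.0 + 0.7154 = 2.0017


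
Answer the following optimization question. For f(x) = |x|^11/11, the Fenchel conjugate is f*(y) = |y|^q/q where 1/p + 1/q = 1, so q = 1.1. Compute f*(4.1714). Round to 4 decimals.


The conjugate exponent q satisfies 1/p + 1/q = 1.
p = 11, so q = 11/(11 - 1) = 1.1
|y|^q = 4.1714^1.1 = 4.8118
f*(4.1714) = 4.8118 / 1.1 = 4.3744


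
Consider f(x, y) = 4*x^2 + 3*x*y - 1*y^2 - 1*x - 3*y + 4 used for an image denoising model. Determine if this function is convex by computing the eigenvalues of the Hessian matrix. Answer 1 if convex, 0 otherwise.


The Hessian of f(x,y) = 4*x^2 + 3*x*y - 1*y^2 - 1*x - 3*y + 4 is:
H = [[8, 3], [3, -2]]
Trace = 8 - 2 = 6
Determinant = 8*-2 - (3)^2 = -25
Discriminant = (6)^2 - 4*-25 = 136.0
Eigenvalues: lambda_1 = -2.831, lambda_2 = 8.831
The function is not convex.

0


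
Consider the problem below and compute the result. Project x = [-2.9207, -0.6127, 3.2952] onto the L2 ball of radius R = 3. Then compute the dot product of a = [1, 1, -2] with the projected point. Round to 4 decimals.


Step 1: Compute ||x|| (intermediates to 6 decimals).
||x|| = sqrt((-2.9207)^2 + (-0.6127)^2 + 3.2952^2) = 4.445698
Step 2: Project.
Since ||x|| > R, scale = R/||x|| = 3/4.445698 = 0.67481, proj(x) = scale * x
proj(x) = [-1.970918, -0.413456, 2.223634]
Step 3: Dot product.
a^T * proj(x) = 1*(-1.970918) + 1*(-0.413456) - 2*2.223634 = -6.8316


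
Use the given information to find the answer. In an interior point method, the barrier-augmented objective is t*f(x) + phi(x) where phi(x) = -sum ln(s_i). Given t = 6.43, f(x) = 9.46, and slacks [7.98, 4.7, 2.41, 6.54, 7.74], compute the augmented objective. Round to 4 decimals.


Step 1: Compute log-barrier.
ln values: [2.0769, 1.5476, 0.8796, 1.8779, 2.0464]
phi = -(2.0769 + 1.5476 + 0.8796 + 1.8779 + 2.0464) = -8.4285
Step 2: Compute augmented objective.
t*f(x) = 6.43*9.46 = 60.8278
Total = 60.8278 - 8.4285 = 52.3993
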